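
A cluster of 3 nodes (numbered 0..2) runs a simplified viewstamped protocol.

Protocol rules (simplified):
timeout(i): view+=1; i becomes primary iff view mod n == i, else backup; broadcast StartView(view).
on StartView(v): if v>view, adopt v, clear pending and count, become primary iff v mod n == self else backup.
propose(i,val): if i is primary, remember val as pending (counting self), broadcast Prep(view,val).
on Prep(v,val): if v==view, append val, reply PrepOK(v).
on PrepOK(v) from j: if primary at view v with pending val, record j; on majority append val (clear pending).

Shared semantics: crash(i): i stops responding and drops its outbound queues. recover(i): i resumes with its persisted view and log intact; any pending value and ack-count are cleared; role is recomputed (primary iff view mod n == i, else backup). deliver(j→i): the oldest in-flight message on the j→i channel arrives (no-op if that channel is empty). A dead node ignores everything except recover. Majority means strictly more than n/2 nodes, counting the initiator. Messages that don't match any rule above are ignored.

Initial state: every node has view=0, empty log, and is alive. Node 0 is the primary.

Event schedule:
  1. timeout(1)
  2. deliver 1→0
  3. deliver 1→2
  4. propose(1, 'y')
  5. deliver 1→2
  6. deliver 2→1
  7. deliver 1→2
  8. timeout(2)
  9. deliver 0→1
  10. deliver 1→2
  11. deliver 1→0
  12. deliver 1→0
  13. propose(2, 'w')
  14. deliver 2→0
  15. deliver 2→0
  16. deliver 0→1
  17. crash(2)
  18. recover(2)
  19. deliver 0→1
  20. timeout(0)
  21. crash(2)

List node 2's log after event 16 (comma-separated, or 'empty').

y

step 1 timeout(1): 1={prim,v=1,log=-}
step 2 deliver 1→0: 0={back,v=1,log=-}
step 3 deliver 1→2: 2={back,v=1,log=-}
step 4 propose(1,'y'): —
step 5 deliver 1→2: 2={back,v=1,log=y}
step 6 deliver 2→1: 1={prim,v=1,log=y}
step 7 deliver 1→2: —
step 8 timeout(2): 2={prim,v=2,log=y}
step 9 deliver 0→1: —
step 10 deliver 1→2: —
step 11 deliver 1→0: 0={back,v=1,log=y}
step 12 deliver 1→0: —
step 13 propose(2,'w'): —
step 14 deliver 2→0: 0={back,v=2,log=y}
step 15 deliver 2→0: 0={back,v=2,log=y,w}
step 16 deliver 0→1: —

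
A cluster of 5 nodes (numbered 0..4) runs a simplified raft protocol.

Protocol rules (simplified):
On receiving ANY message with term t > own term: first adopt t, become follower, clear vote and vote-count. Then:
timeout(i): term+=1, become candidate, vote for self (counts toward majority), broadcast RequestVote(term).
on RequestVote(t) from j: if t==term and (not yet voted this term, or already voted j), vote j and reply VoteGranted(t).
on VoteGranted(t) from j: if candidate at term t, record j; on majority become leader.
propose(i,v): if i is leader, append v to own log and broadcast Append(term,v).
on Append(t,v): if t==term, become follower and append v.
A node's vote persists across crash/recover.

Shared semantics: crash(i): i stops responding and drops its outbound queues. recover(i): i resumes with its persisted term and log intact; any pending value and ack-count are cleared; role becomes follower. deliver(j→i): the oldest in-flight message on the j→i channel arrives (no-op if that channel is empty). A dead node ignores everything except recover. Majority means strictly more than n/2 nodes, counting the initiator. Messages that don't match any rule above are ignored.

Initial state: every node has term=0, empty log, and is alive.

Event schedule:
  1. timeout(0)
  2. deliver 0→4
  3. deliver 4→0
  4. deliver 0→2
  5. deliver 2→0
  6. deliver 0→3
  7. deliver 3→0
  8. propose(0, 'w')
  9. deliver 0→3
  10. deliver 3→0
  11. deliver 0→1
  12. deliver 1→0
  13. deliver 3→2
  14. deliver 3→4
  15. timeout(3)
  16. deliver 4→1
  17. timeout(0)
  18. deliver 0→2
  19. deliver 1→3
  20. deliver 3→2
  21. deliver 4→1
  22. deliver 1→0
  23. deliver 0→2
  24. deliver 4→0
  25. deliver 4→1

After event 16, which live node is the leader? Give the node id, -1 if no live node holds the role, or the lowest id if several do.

step 1 timeout(0): 0={cand,t=1,log=-}
step 2 deliver 0→4: 4={foll,t=1,log=-}
step 3 deliver 4→0: —
step 4 deliver 0→2: 2={foll,t=1,log=-}
step 5 deliver 2→0: 0={lead,t=1,log=-}
step 6 deliver 0→3: 3={foll,t=1,log=-}
step 7 deliver 3→0: —
step 8 propose(0,'w'): 0={lead,t=1,log=w}
step 9 deliver 0→3: 3={foll,t=1,log=w}
step 10 deliver 3→0: —
step 11 deliver 0→1: 1={foll,t=1,log=-}
step 12 deliver 1→0: —
step 13 deliver 3→2: —
step 14 deliver 3→4: —
step 15 timeout(3): 3={cand,t=2,log=w}
step 16 deliver 4→1: —

0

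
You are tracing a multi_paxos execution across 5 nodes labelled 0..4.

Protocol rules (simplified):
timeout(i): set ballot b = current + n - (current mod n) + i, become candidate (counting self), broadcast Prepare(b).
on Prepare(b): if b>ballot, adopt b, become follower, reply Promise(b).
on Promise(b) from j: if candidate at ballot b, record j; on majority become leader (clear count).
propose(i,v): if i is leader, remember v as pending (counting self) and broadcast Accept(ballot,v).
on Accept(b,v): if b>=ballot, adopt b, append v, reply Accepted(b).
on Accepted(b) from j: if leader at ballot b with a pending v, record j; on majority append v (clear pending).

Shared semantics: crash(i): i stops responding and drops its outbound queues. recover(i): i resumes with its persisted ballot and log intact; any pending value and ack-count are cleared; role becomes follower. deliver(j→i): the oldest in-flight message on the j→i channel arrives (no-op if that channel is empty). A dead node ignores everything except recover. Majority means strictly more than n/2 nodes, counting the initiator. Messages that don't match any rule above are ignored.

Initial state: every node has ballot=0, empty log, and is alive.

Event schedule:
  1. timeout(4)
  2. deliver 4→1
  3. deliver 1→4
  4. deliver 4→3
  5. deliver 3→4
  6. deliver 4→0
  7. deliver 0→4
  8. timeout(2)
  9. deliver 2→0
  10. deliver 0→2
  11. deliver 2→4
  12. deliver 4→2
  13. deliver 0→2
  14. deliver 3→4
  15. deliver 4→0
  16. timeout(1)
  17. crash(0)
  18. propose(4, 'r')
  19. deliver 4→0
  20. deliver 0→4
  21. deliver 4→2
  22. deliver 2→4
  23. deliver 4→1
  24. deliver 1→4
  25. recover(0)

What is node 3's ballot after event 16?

[1] timeout(4) → N4(cand b9 [-])
[2] deliver 4→1 → N1(foll b9 [-])
[3] deliver 1→4 → ∅
[4] deliver 4→3 → N3(foll b9 [-])
[5] deliver 3→4 → N4(lead b9 [-])
[6] deliver 4→0 → N0(foll b9 [-])
[7] deliver 0→4 → ∅
[8] timeout(2) → N2(cand b7 [-])
[9] deliver 2→0 → ∅
[10] deliver 0→2 → ∅
[11] deliver 2→4 → ∅
[12] deliver 4→2 → N2(foll b9 [-])
[13] deliver 0→2 → ∅
[14] deliver 3→4 → ∅
[15] deliver 4→0 → ∅
[16] timeout(1) → N1(cand b11 [-])

9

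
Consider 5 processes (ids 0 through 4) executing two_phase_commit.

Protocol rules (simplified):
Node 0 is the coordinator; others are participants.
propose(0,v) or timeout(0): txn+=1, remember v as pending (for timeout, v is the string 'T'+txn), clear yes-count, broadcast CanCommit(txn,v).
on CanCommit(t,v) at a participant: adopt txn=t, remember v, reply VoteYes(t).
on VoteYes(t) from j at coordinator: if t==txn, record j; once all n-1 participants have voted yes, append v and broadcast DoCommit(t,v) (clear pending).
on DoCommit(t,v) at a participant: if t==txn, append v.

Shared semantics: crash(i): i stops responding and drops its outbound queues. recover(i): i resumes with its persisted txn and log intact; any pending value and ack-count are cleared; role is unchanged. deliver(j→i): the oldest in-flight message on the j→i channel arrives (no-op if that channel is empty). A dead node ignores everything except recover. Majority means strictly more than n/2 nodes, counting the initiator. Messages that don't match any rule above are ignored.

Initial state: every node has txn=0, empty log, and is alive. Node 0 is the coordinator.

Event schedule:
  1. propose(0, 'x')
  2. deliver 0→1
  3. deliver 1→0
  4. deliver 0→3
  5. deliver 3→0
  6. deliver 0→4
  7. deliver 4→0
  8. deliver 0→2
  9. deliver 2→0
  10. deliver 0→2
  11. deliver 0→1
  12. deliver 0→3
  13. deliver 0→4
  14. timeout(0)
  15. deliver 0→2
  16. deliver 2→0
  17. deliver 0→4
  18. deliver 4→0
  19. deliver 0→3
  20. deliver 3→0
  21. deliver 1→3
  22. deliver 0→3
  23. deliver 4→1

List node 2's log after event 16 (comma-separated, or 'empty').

[1] propose(0,'x') → N0(coor t1 [-])
[2] deliver 0→1 → N1(part t1 [-])
[3] deliver 1→0 → ∅
[4] deliver 0→3 → N3(part t1 [-])
[5] deliver 3→0 → ∅
[6] deliver 0→4 → N4(part t1 [-])
[7] deliver 4→0 → ∅
[8] deliver 0→2 → N2(part t1 [-])
[9] deliver 2→0 → N0(coor t1 [x])
[10] deliver 0→2 → N2(part t1 [x])
[11] deliver 0→1 → N1(part t1 [x])
[12] deliver 0→3 → N3(part t1 [x])
[13] deliver 0→4 → N4(part t1 [x])
[14] timeout(0) → N0(coor t2 [x])
[15] deliver 0→2 → N2(part t2 [x])
[16] deliver 2→0 → ∅

x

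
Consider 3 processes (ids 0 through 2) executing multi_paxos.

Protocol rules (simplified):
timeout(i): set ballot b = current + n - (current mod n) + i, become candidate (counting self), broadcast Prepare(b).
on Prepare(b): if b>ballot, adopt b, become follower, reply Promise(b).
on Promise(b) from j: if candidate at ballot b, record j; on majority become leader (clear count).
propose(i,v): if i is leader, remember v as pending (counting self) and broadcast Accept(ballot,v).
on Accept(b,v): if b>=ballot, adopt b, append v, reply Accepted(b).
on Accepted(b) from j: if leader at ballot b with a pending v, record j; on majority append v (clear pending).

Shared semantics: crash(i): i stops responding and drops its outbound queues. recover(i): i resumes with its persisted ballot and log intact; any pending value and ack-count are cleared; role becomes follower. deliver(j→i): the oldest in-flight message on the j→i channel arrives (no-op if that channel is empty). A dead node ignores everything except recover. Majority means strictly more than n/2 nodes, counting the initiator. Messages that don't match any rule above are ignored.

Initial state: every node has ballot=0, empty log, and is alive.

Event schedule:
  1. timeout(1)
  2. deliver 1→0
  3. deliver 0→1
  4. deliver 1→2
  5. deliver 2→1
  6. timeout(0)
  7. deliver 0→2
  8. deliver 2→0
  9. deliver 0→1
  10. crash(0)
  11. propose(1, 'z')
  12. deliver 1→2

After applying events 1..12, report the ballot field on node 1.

6

1. timeout(1):  <1:cand b4 ->
2. deliver 1→0:  <0:foll b4 ->
3. deliver 0→1:  <1:lead b4 ->
4. deliver 1→2:  <2:foll b4 ->
5. deliver 2→1:  nop
6. timeout(0):  <0:cand b6 ->
7. deliver 0→2:  <2:foll b6 ->
8. deliver 2→0:  <0:lead b6 ->
9. deliver 0→1:  <1:foll b6 ->
10. crash(0):  <0:✗lead b6 ->
11. propose(1,'z'):  nop
12. deliver 1→2:  nop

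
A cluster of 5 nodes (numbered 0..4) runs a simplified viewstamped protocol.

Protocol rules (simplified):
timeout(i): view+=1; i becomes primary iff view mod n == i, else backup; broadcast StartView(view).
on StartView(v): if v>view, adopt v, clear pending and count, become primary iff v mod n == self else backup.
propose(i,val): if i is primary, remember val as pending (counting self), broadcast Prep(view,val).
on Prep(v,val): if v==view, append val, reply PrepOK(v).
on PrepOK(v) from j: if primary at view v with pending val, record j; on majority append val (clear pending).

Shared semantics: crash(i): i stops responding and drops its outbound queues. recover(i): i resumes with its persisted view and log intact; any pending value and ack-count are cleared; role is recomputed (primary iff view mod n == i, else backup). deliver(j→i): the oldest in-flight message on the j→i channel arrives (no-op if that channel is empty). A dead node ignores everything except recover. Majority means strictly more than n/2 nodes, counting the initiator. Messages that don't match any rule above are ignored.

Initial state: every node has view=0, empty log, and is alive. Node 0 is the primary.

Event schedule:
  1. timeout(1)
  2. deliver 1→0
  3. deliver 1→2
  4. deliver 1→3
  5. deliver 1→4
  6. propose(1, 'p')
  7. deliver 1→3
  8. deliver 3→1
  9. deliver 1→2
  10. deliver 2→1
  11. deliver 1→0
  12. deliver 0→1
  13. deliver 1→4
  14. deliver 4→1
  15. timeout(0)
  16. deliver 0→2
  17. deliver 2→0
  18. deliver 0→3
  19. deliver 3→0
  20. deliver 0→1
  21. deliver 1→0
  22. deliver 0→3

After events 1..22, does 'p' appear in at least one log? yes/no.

e1 timeout(1): 1[prim,v=1,-]
e2 deliver 1→0: 0[back,v=1,-]
e3 deliver 1→2: 2[back,v=1,-]
e4 deliver 1→3: 3[back,v=1,-]
e5 deliver 1→4: 4[back,v=1,-]
e6 propose(1,'p'): ·
e7 deliver 1→3: 3[back,v=1,p]
e8 deliver 3→1: ·
e9 deliver 1→2: 2[back,v=1,p]
e10 deliver 2→1: 1[prim,v=1,p]
e11 deliver 1→0: 0[back,v=1,p]
e12 deliver 0→1: ·
e13 deliver 1→4: 4[back,v=1,p]
e14 deliver 4→1: ·
e15 timeout(0): 0[back,v=2,p]
e16 deliver 0→2: 2[prim,v=2,p]
e17 deliver 2→0: ·
e18 deliver 0→3: 3[back,v=2,p]
e19 deliver 3→0: ·
e20 deliver 0→1: 1[back,v=2,p]
e21 deliver 1→0: ·
e22 deliver 0→3: ·

yes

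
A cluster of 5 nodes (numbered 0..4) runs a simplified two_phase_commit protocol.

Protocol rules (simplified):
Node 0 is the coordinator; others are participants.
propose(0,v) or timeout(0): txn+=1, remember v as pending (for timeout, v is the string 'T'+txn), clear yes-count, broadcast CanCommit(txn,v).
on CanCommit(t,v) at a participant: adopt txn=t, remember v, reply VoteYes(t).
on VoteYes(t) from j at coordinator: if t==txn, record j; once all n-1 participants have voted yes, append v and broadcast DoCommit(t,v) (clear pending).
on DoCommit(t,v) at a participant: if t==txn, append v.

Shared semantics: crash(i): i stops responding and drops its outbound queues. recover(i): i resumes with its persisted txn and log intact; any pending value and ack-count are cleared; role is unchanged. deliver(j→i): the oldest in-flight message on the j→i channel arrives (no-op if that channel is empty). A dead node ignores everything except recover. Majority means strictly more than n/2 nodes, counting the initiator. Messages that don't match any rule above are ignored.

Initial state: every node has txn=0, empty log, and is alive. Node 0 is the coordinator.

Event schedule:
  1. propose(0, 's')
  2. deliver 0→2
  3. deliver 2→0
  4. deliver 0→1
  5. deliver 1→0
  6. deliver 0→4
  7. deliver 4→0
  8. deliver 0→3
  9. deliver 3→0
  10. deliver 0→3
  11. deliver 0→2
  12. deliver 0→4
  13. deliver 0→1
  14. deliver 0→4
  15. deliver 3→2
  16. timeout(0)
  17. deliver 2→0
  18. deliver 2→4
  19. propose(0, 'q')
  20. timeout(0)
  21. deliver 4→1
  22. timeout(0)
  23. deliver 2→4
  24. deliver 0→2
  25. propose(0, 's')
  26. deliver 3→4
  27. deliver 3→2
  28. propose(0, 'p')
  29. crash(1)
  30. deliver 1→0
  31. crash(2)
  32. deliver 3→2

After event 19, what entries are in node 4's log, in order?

e1 propose(0,'s'): 0[coor,t=1,-]
e2 deliver 0→2: 2[part,t=1,-]
e3 deliver 2→0: ·
e4 deliver 0→1: 1[part,t=1,-]
e5 deliver 1→0: ·
e6 deliver 0→4: 4[part,t=1,-]
e7 deliver 4→0: ·
e8 deliver 0→3: 3[part,t=1,-]
e9 deliver 3→0: 0[coor,t=1,s]
e10 deliver 0→3: 3[part,t=1,s]
e11 deliver 0→2: 2[part,t=1,s]
e12 deliver 0→4: 4[part,t=1,s]
e13 deliver 0→1: 1[part,t=1,s]
e14 deliver 0→4: ·
e15 deliver 3→2: ·
e16 timeout(0): 0[coor,t=2,s]
e17 deliver 2→0: ·
e18 deliver 2→4: ·
e19 propose(0,'q'): 0[coor,t=3,s]

s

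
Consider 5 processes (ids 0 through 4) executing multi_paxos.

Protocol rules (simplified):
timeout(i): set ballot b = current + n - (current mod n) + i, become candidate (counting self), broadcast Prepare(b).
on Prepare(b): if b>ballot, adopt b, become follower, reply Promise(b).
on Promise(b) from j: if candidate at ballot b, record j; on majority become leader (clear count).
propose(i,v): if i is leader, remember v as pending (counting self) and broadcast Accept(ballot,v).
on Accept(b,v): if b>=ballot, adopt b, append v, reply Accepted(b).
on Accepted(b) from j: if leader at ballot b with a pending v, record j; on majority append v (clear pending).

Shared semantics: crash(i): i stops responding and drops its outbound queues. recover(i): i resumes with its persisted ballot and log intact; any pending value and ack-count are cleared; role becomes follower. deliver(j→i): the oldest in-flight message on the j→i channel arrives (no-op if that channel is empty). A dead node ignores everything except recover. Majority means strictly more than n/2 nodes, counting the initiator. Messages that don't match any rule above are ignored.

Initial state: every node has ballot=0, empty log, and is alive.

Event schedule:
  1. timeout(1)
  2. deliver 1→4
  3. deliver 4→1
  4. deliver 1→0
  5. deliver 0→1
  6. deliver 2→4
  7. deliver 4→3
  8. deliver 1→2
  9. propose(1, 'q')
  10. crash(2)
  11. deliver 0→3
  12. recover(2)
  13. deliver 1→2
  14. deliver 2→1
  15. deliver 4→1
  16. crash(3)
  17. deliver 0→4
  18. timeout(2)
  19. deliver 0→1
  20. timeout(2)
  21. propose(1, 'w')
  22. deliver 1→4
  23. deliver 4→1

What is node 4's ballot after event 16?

6

[1] timeout(1) → N1(cand b6 [-])
[2] deliver 1→4 → N4(foll b6 [-])
[3] deliver 4→1 → ∅
[4] deliver 1→0 → N0(foll b6 [-])
[5] deliver 0→1 → N1(lead b6 [-])
[6] deliver 2→4 → ∅
[7] deliver 4→3 → ∅
[8] deliver 1→2 → N2(foll b6 [-])
[9] propose(1,'q') → ∅
[10] crash(2) → N2(✗foll b6 [-])
[11] deliver 0→3 → ∅
[12] recover(2) → N2(foll b6 [-])
[13] deliver 1→2 → N2(foll b6 [q])
[14] deliver 2→1 → ∅
[15] deliver 4→1 → ∅
[16] crash(3) → N3(✗foll b0 [-])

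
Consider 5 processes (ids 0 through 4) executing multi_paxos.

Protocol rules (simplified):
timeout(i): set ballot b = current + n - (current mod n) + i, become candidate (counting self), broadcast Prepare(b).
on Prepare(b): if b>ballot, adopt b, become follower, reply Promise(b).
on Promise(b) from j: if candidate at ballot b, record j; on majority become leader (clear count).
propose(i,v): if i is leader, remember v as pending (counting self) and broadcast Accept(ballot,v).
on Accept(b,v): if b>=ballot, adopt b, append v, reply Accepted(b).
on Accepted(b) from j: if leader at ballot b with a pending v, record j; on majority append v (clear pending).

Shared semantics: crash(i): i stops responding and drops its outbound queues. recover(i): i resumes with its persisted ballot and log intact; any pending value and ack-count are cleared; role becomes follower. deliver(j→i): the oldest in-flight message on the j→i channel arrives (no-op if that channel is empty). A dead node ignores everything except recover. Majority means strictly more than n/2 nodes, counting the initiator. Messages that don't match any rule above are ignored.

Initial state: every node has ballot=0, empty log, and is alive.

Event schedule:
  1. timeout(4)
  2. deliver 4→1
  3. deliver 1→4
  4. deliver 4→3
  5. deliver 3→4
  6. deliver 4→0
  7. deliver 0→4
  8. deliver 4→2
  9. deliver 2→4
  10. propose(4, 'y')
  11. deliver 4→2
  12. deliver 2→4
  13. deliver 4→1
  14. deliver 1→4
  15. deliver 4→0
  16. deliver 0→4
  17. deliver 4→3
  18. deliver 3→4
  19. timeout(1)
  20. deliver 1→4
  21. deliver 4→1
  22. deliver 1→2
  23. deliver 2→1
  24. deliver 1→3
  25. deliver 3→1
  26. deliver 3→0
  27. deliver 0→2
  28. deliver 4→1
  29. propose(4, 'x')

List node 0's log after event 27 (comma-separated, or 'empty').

y

step 1 timeout(4): 4={cand,b=9,log=-}
step 2 deliver 4→1: 1={foll,b=9,log=-}
step 3 deliver 1→4: —
step 4 deliver 4→3: 3={foll,b=9,log=-}
step 5 deliver 3→4: 4={lead,b=9,log=-}
step 6 deliver 4→0: 0={foll,b=9,log=-}
step 7 deliver 0→4: —
step 8 deliver 4→2: 2={foll,b=9,log=-}
step 9 deliver 2→4: —
step 10 propose(4,'y'): —
step 11 deliver 4→2: 2={foll,b=9,log=y}
step 12 deliver 2→4: —
step 13 deliver 4→1: 1={foll,b=9,log=y}
step 14 deliver 1→4: 4={lead,b=9,log=y}
step 15 deliver 4→0: 0={foll,b=9,log=y}
step 16 deliver 0→4: —
step 17 deliver 4→3: 3={foll,b=9,log=y}
step 18 deliver 3→4: —
step 19 timeout(1): 1={cand,b=11,log=y}
step 20 deliver 1→4: 4={foll,b=11,log=y}
step 21 deliver 4→1: —
step 22 deliver 1→2: 2={foll,b=11,log=y}
step 23 deliver 2→1: 1={lead,b=11,log=y}
step 24 deliver 1→3: 3={foll,b=11,log=y}
step 25 deliver 3→1: —
step 26 deliver 3→0: —
step 27 deliver 0→2: —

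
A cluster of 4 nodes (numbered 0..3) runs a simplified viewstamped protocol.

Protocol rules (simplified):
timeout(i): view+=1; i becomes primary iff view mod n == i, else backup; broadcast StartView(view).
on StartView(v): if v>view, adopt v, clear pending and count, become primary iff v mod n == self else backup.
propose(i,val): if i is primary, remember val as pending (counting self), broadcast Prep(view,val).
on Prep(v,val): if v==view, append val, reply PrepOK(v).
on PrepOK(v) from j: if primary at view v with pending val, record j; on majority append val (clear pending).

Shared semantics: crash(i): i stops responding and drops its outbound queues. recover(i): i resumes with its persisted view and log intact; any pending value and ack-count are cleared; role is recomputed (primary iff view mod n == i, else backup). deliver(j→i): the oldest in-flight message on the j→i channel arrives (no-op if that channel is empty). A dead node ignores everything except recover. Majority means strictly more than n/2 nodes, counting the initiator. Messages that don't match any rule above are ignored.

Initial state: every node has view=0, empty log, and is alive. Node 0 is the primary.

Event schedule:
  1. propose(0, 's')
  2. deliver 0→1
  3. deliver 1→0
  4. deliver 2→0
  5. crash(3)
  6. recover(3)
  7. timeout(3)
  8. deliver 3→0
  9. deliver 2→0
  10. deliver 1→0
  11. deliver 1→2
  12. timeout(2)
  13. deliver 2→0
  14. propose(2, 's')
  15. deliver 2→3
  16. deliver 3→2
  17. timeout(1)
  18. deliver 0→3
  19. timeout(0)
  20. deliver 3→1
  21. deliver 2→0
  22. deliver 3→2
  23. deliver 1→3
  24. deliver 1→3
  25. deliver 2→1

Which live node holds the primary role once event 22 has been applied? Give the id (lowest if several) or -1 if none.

e1 propose(0,'s'): ·
e2 deliver 0→1: 1[back,v=0,s]
e3 deliver 1→0: ·
e4 deliver 2→0: ·
e5 crash(3): 3[✗back,v=0,-]
e6 recover(3): 3[back,v=0,-]
e7 timeout(3): 3[back,v=1,-]
e8 deliver 3→0: 0[back,v=1,-]
e9 deliver 2→0: ·
e10 deliver 1→0: ·
e11 deliver 1→2: ·
e12 timeout(2): 2[back,v=1,-]
e13 deliver 2→0: ·
e14 propose(2,'s'): ·
e15 deliver 2→3: ·
e16 deliver 3→2: ·
e17 timeout(1): 1[prim,v=1,s]
e18 deliver 0→3: ·
e19 timeout(0): 0[back,v=2,-]
e20 deliver 3→1: ·
e21 deliver 2→0: ·
e22 deliver 3→2: ·

1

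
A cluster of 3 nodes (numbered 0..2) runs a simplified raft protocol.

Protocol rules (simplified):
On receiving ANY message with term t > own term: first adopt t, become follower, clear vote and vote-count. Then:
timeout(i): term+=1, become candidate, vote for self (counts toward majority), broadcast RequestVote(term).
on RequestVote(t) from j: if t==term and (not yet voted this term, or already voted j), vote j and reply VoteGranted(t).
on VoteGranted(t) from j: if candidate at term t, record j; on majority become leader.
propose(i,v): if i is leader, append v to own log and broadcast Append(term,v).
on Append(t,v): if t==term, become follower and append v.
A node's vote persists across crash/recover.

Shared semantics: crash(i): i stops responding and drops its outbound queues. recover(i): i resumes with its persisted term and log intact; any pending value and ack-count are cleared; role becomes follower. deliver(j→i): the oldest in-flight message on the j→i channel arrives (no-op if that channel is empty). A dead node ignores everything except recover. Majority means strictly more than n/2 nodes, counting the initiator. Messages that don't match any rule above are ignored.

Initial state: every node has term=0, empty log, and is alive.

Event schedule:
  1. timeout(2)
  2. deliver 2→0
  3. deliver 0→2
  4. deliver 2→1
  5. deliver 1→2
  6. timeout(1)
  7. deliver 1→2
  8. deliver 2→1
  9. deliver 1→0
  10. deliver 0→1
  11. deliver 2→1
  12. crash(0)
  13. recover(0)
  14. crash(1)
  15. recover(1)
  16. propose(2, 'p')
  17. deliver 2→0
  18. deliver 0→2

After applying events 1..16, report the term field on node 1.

[1] timeout(2) → N2(cand t1 [-])
[2] deliver 2→0 → N0(foll t1 [-])
[3] deliver 0→2 → N2(lead t1 [-])
[4] deliver 2→1 → N1(foll t1 [-])
[5] deliver 1→2 → ∅
[6] timeout(1) → N1(cand t2 [-])
[7] deliver 1→2 → N2(foll t2 [-])
[8] deliver 2→1 → N1(lead t2 [-])
[9] deliver 1→0 → N0(foll t2 [-])
[10] deliver 0→1 → ∅
[11] deliver 2→1 → ∅
[12] crash(0) → N0(✗foll t2 [-])
[13] recover(0) → N0(foll t2 [-])
[14] crash(1) → N1(✗lead t2 [-])
[15] recover(1) → N1(foll t2 [-])
[16] propose(2,'p') → ∅

2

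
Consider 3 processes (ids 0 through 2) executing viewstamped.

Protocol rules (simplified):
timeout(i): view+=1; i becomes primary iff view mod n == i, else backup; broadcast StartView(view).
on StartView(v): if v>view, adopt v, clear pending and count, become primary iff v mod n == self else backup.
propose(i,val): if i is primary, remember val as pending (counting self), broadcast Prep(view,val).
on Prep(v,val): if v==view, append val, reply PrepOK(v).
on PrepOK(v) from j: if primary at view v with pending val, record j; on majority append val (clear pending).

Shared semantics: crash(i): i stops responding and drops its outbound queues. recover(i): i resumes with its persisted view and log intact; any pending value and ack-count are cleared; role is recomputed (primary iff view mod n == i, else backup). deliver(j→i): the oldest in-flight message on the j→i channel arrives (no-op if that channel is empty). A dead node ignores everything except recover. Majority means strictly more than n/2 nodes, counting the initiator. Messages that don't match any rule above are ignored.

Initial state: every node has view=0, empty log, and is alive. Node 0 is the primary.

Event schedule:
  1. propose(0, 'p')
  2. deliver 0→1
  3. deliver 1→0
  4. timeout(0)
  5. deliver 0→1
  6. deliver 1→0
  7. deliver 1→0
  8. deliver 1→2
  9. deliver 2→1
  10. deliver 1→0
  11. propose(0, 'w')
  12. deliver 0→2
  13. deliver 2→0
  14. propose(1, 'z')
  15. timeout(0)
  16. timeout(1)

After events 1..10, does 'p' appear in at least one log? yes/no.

yes

1. propose(0,'p'):  nop
2. deliver 0→1:  <1:back v0 p>
3. deliver 1→0:  <0:prim v0 p>
4. timeout(0):  <0:back v1 p>
5. deliver 0→1:  <1:prim v1 p>
6. deliver 1→0:  nop
7. deliver 1→0:  nop
8. deliver 1→2:  nop
9. deliver 2→1:  nop
10. deliver 1→0:  nop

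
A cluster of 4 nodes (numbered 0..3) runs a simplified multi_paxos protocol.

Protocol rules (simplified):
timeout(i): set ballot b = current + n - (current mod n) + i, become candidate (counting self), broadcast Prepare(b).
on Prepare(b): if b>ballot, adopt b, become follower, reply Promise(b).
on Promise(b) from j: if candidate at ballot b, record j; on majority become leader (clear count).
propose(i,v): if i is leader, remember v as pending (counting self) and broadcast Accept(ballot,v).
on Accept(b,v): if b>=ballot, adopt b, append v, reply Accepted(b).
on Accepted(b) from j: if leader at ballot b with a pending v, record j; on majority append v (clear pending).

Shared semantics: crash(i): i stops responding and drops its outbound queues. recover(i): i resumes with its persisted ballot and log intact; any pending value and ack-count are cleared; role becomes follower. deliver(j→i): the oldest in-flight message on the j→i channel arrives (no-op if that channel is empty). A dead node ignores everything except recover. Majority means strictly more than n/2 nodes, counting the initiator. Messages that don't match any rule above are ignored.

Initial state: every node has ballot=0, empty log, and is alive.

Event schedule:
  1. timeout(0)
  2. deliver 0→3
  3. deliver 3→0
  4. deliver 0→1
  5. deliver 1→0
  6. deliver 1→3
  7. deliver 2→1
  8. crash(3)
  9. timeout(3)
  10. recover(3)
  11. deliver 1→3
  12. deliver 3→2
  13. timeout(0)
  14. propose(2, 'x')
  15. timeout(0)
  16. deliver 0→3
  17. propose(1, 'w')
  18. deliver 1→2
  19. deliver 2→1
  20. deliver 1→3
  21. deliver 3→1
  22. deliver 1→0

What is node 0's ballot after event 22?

12

step 1 timeout(0): 0={cand,b=4,log=-}
step 2 deliver 0→3: 3={foll,b=4,log=-}
step 3 deliver 3→0: —
step 4 deliver 0→1: 1={foll,b=4,log=-}
step 5 deliver 1→0: 0={lead,b=4,log=-}
step 6 deliver 1→3: —
step 7 deliver 2→1: —
step 8 crash(3): 3={✗foll,b=4,log=-}
step 9 timeout(3): —
step 10 recover(3): 3={foll,b=4,log=-}
step 11 deliver 1→3: —
step 12 deliver 3→2: —
step 13 timeout(0): 0={cand,b=8,log=-}
step 14 propose(2,'x'): —
step 15 timeout(0): 0={cand,b=12,log=-}
step 16 deliver 0→3: 3={foll,b=8,log=-}
step 17 propose(1,'w'): —
step 18 deliver 1→2: —
step 19 deliver 2→1: —
step 20 deliver 1→3: —
step 21 deliver 3→1: —
step 22 deliver 1→0: —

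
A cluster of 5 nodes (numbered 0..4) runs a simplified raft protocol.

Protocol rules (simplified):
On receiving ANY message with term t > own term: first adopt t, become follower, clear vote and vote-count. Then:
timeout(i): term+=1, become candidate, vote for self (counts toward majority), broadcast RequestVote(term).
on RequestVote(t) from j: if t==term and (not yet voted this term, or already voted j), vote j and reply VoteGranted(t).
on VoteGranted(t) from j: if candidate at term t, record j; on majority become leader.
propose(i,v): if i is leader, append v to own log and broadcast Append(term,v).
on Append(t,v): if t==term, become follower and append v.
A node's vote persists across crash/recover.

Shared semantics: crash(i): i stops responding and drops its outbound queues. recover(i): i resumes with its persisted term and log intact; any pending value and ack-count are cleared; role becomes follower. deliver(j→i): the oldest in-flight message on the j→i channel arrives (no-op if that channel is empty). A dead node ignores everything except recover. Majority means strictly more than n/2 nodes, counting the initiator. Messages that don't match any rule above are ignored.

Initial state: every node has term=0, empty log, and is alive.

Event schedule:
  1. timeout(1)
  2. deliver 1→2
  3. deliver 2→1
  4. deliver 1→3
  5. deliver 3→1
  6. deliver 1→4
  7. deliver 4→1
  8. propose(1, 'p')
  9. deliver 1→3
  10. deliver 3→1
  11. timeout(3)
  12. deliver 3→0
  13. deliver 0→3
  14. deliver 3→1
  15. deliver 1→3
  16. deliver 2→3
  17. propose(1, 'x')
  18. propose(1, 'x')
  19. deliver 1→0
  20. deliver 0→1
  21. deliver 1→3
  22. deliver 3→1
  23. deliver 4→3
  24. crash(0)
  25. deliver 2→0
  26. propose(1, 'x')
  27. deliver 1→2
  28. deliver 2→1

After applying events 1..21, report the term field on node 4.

after 1 — timeout(1): n1:cand/t1/[-]
after 2 — deliver 1→2: n2:foll/t1/[-]
after 3 — deliver 2→1: ·
after 4 — deliver 1→3: n3:foll/t1/[-]
after 5 — deliver 3→1: n1:lead/t1/[-]
after 6 — deliver 1→4: n4:foll/t1/[-]
after 7 — deliver 4→1: ·
after 8 — propose(1,'p'): n1:lead/t1/[p]
after 9 — deliver 1→3: n3:foll/t1/[p]
after 10 — deliver 3→1: ·
after 11 — timeout(3): n3:cand/t2/[p]
after 12 — deliver 3→0: n0:foll/t2/[-]
after 13 — deliver 0→3: ·
after 14 — deliver 3→1: n1:foll/t2/[p]
after 15 — deliver 1→3: n3:lead/t2/[p]
after 16 — deliver 2→3: ·
after 17 — propose(1,'x'): ·
after 18 — propose(1,'x'): ·
after 19 — deliver 1→0: ·
after 20 — deliver 0→1: ·
after 21 — deliver 1→3: ·

1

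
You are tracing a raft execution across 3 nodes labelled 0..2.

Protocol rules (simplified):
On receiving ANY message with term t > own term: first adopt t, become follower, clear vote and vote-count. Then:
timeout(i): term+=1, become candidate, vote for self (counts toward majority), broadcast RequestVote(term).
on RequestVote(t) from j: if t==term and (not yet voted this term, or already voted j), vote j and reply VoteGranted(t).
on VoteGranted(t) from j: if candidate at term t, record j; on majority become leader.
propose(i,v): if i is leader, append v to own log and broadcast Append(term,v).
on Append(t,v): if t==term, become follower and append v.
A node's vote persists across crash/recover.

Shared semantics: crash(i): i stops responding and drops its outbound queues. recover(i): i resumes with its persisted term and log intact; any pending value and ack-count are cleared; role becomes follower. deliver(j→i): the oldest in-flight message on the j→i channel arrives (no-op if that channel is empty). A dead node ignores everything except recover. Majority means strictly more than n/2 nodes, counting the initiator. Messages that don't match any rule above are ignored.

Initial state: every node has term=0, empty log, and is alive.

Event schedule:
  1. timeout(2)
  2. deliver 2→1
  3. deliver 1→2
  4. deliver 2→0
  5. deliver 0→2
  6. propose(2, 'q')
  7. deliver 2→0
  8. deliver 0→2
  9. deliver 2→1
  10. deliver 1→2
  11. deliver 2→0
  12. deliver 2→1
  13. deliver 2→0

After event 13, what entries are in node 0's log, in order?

q

e1 timeout(2): 2[cand,t=1,-]
e2 deliver 2→1: 1[foll,t=1,-]
e3 deliver 1→2: 2[lead,t=1,-]
e4 deliver 2→0: 0[foll,t=1,-]
e5 deliver 0→2: ·
e6 propose(2,'q'): 2[lead,t=1,q]
e7 deliver 2→0: 0[foll,t=1,q]
e8 deliver 0→2: ·
e9 deliver 2→1: 1[foll,t=1,q]
e10 deliver 1→2: ·
e11 deliver 2→0: ·
e12 deliver 2→1: ·
e13 deliver 2→0: ·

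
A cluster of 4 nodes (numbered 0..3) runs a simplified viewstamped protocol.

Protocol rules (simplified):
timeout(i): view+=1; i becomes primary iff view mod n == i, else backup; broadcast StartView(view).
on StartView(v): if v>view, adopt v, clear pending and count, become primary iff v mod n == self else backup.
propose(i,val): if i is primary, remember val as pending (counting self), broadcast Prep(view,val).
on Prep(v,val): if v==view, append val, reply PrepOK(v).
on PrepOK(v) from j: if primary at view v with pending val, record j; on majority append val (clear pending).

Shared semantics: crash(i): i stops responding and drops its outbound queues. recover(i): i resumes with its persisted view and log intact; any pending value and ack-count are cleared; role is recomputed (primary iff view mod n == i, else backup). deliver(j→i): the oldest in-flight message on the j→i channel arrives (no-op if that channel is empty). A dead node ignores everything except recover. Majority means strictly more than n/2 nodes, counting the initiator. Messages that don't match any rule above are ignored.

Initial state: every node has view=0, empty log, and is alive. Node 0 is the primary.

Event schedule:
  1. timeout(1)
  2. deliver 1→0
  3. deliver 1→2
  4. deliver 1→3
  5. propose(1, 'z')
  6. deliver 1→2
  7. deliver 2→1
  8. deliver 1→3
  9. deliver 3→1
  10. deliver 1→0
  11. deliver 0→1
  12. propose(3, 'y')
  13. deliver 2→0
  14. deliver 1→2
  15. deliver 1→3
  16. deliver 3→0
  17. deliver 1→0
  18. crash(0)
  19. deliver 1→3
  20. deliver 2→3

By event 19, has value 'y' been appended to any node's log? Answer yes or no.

no

[1] timeout(1) → N1(prim v1 [-])
[2] deliver 1→0 → N0(back v1 [-])
[3] deliver 1→2 → N2(back v1 [-])
[4] deliver 1→3 → N3(back v1 [-])
[5] propose(1,'z') → ∅
[6] deliver 1→2 → N2(back v1 [z])
[7] deliver 2→1 → ∅
[8] deliver 1→3 → N3(back v1 [z])
[9] deliver 3→1 → N1(prim v1 [z])
[10] deliver 1→0 → N0(back v1 [z])
[11] deliver 0→1 → ∅
[12] propose(3,'y') → ∅
[13] deliver 2→0 → ∅
[14] deliver 1→2 → ∅
[15] deliver 1→3 → ∅
[16] deliver 3→0 → ∅
[17] deliver 1→0 → ∅
[18] crash(0) → N0(✗back v1 [z])
[19] deliver 1→3 → ∅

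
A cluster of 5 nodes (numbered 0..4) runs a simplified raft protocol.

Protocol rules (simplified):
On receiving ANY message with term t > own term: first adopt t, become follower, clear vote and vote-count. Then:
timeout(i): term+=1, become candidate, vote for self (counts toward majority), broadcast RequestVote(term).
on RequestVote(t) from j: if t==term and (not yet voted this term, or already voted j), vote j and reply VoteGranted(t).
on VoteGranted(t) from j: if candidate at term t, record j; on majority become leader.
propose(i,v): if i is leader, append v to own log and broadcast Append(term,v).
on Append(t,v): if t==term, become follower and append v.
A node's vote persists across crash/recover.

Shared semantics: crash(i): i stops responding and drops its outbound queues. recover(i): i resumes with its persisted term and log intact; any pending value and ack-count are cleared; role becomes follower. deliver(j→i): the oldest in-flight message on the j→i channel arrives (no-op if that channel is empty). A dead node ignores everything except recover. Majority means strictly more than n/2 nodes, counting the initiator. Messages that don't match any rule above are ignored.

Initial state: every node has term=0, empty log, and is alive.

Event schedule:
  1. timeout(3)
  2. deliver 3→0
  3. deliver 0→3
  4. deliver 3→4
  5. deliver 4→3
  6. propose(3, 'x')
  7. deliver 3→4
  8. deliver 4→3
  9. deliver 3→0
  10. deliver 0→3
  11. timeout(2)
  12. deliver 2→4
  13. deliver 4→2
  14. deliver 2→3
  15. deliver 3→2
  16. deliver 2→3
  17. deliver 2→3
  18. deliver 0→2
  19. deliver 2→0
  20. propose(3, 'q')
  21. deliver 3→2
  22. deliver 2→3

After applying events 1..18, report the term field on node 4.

e1 timeout(3): 3[cand,t=1,-]
e2 deliver 3→0: 0[foll,t=1,-]
e3 deliver 0→3: ·
e4 deliver 3→4: 4[foll,t=1,-]
e5 deliver 4→3: 3[lead,t=1,-]
e6 propose(3,'x'): 3[lead,t=1,x]
e7 deliver 3→4: 4[foll,t=1,x]
e8 deliver 4→3: ·
e9 deliver 3→0: 0[foll,t=1,x]
e10 deliver 0→3: ·
e11 timeout(2): 2[cand,t=1,-]
e12 deliver 2→4: ·
e13 deliver 4→2: ·
e14 deliver 2→3: ·
e15 deliver 3→2: ·
e16 deliver 2→3: ·
e17 deliver 2→3: ·
e18 deliver 0→2: ·

1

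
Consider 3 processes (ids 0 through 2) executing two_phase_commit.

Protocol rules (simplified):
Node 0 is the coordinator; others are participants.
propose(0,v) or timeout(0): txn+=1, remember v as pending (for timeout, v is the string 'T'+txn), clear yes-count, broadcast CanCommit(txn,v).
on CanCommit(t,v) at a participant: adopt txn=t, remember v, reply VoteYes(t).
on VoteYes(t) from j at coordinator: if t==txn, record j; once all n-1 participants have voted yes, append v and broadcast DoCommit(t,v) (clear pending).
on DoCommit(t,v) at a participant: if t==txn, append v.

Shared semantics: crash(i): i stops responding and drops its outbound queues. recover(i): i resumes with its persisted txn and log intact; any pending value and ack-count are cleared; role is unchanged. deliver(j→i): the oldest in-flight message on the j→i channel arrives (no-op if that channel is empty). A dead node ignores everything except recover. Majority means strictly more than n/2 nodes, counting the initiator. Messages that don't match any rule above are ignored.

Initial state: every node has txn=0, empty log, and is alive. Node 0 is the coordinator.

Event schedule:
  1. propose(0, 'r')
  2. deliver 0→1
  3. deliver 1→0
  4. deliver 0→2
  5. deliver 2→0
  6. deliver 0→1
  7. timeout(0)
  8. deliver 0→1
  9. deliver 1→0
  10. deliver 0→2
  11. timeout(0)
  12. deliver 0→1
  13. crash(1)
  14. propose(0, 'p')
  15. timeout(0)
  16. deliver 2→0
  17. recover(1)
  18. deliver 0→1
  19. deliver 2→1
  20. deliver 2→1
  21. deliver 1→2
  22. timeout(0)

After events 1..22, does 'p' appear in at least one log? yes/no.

after 1 — propose(0,'r'): n0:coor/t1/[-]
after 2 — deliver 0→1: n1:part/t1/[-]
after 3 — deliver 1→0: ·
after 4 — deliver 0→2: n2:part/t1/[-]
after 5 — deliver 2→0: n0:coor/t1/[r]
after 6 — deliver 0→1: n1:part/t1/[r]
after 7 — timeout(0): n0:coor/t2/[r]
after 8 — deliver 0→1: n1:part/t2/[r]
after 9 — deliver 1→0: ·
after 10 — deliver 0→2: n2:part/t1/[r]
after 11 — timeout(0): n0:coor/t3/[r]
after 12 — deliver 0→1: n1:part/t3/[r]
after 13 — crash(1): n1:✗part/t3/[r]
after 14 — propose(0,'p'): n0:coor/t4/[r]
after 15 — timeout(0): n0:coor/t5/[r]
after 16 — deliver 2→0: ·
after 17 — recover(1): n1:part/t3/[r]
after 18 — deliver 0→1: n1:part/t4/[r]
after 19 — deliver 2→1: ·
after 20 — deliver 2→1: ·
after 21 — deliver 1→2: ·
after 22 — timeout(0): n0:coor/t6/[r]

no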